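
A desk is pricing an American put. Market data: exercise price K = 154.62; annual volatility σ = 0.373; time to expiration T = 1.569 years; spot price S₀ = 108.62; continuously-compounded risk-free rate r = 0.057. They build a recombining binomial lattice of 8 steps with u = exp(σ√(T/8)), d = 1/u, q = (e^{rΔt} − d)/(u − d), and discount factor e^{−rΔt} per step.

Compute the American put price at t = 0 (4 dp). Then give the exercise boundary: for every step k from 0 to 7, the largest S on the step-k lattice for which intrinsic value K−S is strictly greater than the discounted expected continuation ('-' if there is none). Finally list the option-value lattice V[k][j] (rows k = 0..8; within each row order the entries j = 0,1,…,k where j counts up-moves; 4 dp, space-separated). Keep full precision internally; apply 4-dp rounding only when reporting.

Δt=0.19612, u=1.17961, d=0.84774, q=0.49267, disc=e^(-rΔt)=0.98888
k=8 terminal: V=max(K-S,0) → 125.6471 114.3045 98.5215 76.5597 46.0000 3.4766 0.0000 0.0000 0.0000
k=7: j=0 S=34.1768 intr=120.4432 cont=118.7243 V=120.4432[EX]; j=1 S=47.5566 intr=107.0634 cont=105.3445 V=107.0634[EX]; j=2 S=66.1745 intr=88.4455 cont=86.7266 V=88.4455[EX]; j=3 S=92.0810 intr=62.5390 cont=60.8201 V=62.5390[EX]; j=4 S=128.1296 intr=26.4904 cont=24.7715 V=26.4904[EX]; j=5 S=178.2908 intr=0.0000 cont=1.7442 V=1.7442[hold]; j=6 S=248.0895 intr=0.0000 cont=0.0000 V=0.0000[hold]; j=7 S=345.2135 intr=0.0000 cont=0.0000 V=0.0000[hold]  S*(7)=128.1296
k=6: j=0 S=40.3155 intr=114.3045 cont=112.5857 V=114.3045[EX]; j=1 S=56.0985 intr=98.5215 cont=96.8026 V=98.5215[EX]; j=2 S=78.0603 intr=76.5597 cont=74.8408 V=76.5597[EX]; j=3 S=108.6200 intr=46.0000 cont=44.2811 V=46.0000[EX]; j=4 S=151.1434 intr=3.4766 cont=14.1397 V=14.1397[hold]; j=5 S=210.3142 intr=0.0000 cont=0.8750 V=0.8750[hold]; j=6 S=292.6497 intr=0.0000 cont=0.0000 V=0.0000[hold]  S*(6)=108.6200
k=5: j=0 S=47.5566 intr=107.0634 cont=105.3445 V=107.0634[EX]; j=1 S=66.1745 intr=88.4455 cont=86.7266 V=88.4455[EX]; j=2 S=92.0810 intr=62.5390 cont=60.8201 V=62.5390[EX]; j=3 S=128.1296 intr=26.4904 cont=29.9665 V=29.9665[hold]; j=4 S=178.2908 intr=0.0000 cont=7.5201 V=7.5201[hold]; j=5 S=248.0895 intr=0.0000 cont=0.4390 V=0.4390[hold]  S*(5)=92.0810
k=4: j=0 S=56.0985 intr=98.5215 cont=96.8026 V=98.5215[EX]; j=1 S=78.0603 intr=76.5597 cont=74.8408 V=76.5597[EX]; j=2 S=108.6200 intr=46.0000 cont=45.9746 V=46.0000[EX]; j=3 S=151.1434 intr=3.4766 cont=18.6976 V=18.6976[hold]; j=4 S=210.3142 intr=0.0000 cont=3.9866 V=3.9866[hold]  S*(4)=108.6200
k=3: j=0 S=66.1745 intr=88.4455 cont=86.7266 V=88.4455[EX]; j=1 S=92.0810 intr=62.5390 cont=60.8201 V=62.5390[EX]; j=2 S=128.1296 intr=26.4904 cont=32.1871 V=32.1871[hold]; j=3 S=178.2908 intr=0.0000 cont=11.3226 V=11.3226[hold]  S*(3)=92.0810
k=2: j=0 S=78.0603 intr=76.5597 cont=74.8408 V=76.5597[EX]; j=1 S=108.6200 intr=46.0000 cont=47.0565 V=47.0565[hold]; j=2 S=151.1434 intr=3.4766 cont=21.6642 V=21.6642[hold]  S*(2)=78.0603
k=1: j=0 S=92.0810 intr=62.5390 cont=61.3348 V=62.5390[EX]; j=1 S=128.1296 intr=26.4904 cont=34.1624 V=34.1624[hold]  S*(1)=92.0810
k=0: j=0 S=108.6200 intr=46.0000 cont=48.0189 V=48.0189[hold]  S*(0)=-

price = 48.0189
boundary = - 92.0810 78.0603 92.0810 108.6200 92.0810 108.6200 128.1296
tree:
48.0189
62.5390 34.1624
76.5597 47.0565 21.6642
88.4455 62.5390 32.1871 11.3226
98.5215 76.5597 46.0000 18.6976 3.9866
107.0634 88.4455 62.5390 29.9665 7.5201 0.4390
114.3045 98.5215 76.5597 46.0000 14.1397 0.8750 0.0000
120.4432 107.0634 88.4455 62.5390 26.4904 1.7442 0.0000 0.0000
125.6471 114.3045 98.5215 76.5597 46.0000 3.4766 0.0000 0.0000 0.0000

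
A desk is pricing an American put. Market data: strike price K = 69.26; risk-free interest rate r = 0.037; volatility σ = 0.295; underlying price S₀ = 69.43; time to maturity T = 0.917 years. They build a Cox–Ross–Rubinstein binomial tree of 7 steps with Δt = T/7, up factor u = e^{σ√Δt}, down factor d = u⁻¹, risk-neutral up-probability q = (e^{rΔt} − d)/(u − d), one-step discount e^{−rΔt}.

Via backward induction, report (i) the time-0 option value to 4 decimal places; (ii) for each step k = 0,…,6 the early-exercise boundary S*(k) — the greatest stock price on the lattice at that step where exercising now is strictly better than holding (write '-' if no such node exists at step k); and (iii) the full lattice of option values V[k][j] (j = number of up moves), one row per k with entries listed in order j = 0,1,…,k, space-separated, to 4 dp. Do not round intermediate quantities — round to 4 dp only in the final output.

price = 6.9668
boundary = - - - 50.4006 45.2965 50.4006 56.0798
tree:
6.9668
10.0551 3.8973
14.0385 6.1067 1.6909
18.8594 9.2782 2.9443 0.4341
23.9635 13.5600 5.0189 0.8655 0.0000
28.5506 18.8594 8.3088 1.7257 0.0000 0.0000
32.6732 23.9635 13.1802 3.4410 0.0000 0.0000 0.0000
36.3784 28.5506 18.8594 6.8611 0.0000 0.0000 0.0000 0.0000

params: Δt=0.13100 u=1.11268 d=0.89873 q=0.49604 e^(-rΔt)=0.99516
t_7 payoffs: 36.3784 28.5506 18.8594 6.8611 0.0000 0.0000 0.0000 0.0000
t_6: node(6,0) S=36.5868 payoff=32.6732 vs cont=32.3383 → 32.6732 [stop]  node(6,1) S=45.2965 payoff=23.9635 vs cont=23.6286 → 23.9635 [stop]  node(6,2) S=56.0798 payoff=13.1802 vs cont=12.8454 → 13.1802 [stop]  node(6,3) S=69.4300 payoff=0.0000 vs cont=3.4410 → 3.4410 [wait]  node(6,4) S=85.9584 payoff=0.0000 vs cont=0.0000 → 0.0000 [wait]  node(6,5) S=106.4215 payoff=0.0000 vs cont=0.0000 → 0.0000 [wait]  node(6,6) S=131.7560 payoff=0.0000 vs cont=0.0000 → 0.0000 [wait]  ⇒ S*(6)=56.0798
t_5: node(5,0) S=40.7094 payoff=28.5506 vs cont=28.2157 → 28.5506 [stop]  node(5,1) S=50.4006 payoff=18.8594 vs cont=18.5245 → 18.8594 [stop]  node(5,2) S=62.3989 payoff=6.8611 vs cont=8.3088 → 8.3088 [wait]  node(5,3) S=77.2534 payoff=0.0000 vs cont=1.7257 → 1.7257 [wait]  node(5,4) S=95.6442 payoff=0.0000 vs cont=0.0000 → 0.0000 [wait]  node(5,5) S=118.4131 payoff=0.0000 vs cont=0.0000 → 0.0000 [wait]  ⇒ S*(5)=50.4006
t_4: node(4,0) S=45.2965 payoff=23.9635 vs cont=23.6286 → 23.9635 [stop]  node(4,1) S=56.0798 payoff=13.1802 vs cont=13.5600 → 13.5600 [wait]  node(4,2) S=69.4300 payoff=0.0000 vs cont=5.0189 → 5.0189 [wait]  node(4,3) S=85.9584 payoff=0.0000 vs cont=0.8655 → 0.8655 [wait]  node(4,4) S=106.4215 payoff=0.0000 vs cont=0.0000 → 0.0000 [wait]  ⇒ S*(4)=45.2965
t_3: node(3,0) S=50.4006 payoff=18.8594 vs cont=18.7120 → 18.8594 [stop]  node(3,1) S=62.3989 payoff=6.8611 vs cont=9.2782 → 9.2782 [wait]  node(3,2) S=77.2534 payoff=0.0000 vs cont=2.9443 → 2.9443 [wait]  node(3,3) S=95.6442 payoff=0.0000 vs cont=0.4341 → 0.4341 [wait]  ⇒ S*(3)=50.4006
t_2: node(2,0) S=56.0798 payoff=13.1802 vs cont=14.0385 → 14.0385 [wait]  node(2,1) S=69.4300 payoff=0.0000 vs cont=6.1067 → 6.1067 [wait]  node(2,2) S=85.9584 payoff=0.0000 vs cont=1.6909 → 1.6909 [wait]  ⇒ S*(2)=-
t_1: node(1,0) S=62.3989 payoff=6.8611 vs cont=10.0551 → 10.0551 [wait]  node(1,1) S=77.2534 payoff=0.0000 vs cont=3.8973 → 3.8973 [wait]  ⇒ S*(1)=-
t_0: node(0,0) S=69.4300 payoff=0.0000 vs cont=6.9668 → 6.9668 [wait]  ⇒ S*(0)=-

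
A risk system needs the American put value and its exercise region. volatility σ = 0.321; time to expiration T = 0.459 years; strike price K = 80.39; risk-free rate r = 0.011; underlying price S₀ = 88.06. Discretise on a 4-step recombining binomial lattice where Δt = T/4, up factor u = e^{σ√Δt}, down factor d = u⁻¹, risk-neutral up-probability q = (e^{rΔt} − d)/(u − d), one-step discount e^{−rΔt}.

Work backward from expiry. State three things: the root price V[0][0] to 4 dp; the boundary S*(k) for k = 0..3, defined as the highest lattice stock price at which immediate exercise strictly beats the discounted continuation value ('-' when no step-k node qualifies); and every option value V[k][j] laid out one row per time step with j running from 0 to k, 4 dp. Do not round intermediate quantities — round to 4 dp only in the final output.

params: Δt=0.11475 u=1.11487 d=0.89697 q=0.47864 e^(-rΔt)=0.99874
t_4 payoffs: 23.3891 9.5416 0.0000 0.0000 0.0000
t_3: node(3,0) S=63.5486 payoff=16.8414 vs cont=16.7400 → 16.8414 [stop]  node(3,1) S=78.9868 payoff=1.4032 vs cont=4.9683 → 4.9683 [wait]  node(3,2) S=98.1755 payoff=0.0000 vs cont=0.0000 → 0.0000 [wait]  node(3,3) S=122.0258 payoff=0.0000 vs cont=0.0000 → 0.0000 [wait]  ⇒ S*(3)=63.5486
t_2: node(2,0) S=70.8484 payoff=9.5416 vs cont=11.1444 → 11.1444 [wait]  node(2,1) S=88.0600 payoff=0.0000 vs cont=2.5870 → 2.5870 [wait]  node(2,2) S=109.4529 payoff=0.0000 vs cont=0.0000 → 0.0000 [wait]  ⇒ S*(2)=-
t_1: node(1,0) S=78.9868 payoff=1.4032 vs cont=7.0396 → 7.0396 [wait]  node(1,1) S=98.1755 payoff=0.0000 vs cont=1.3471 → 1.3471 [wait]  ⇒ S*(1)=-
t_0: node(0,0) S=88.0600 payoff=0.0000 vs cont=4.3095 → 4.3095 [wait]  ⇒ S*(0)=-

price = 4.3095
boundary = - - - 63.5486
tree:
4.3095
7.0396 1.3471
11.1444 2.5870 0.0000
16.8414 4.9683 0.0000 0.0000
23.3891 9.5416 0.0000 0.0000 0.0000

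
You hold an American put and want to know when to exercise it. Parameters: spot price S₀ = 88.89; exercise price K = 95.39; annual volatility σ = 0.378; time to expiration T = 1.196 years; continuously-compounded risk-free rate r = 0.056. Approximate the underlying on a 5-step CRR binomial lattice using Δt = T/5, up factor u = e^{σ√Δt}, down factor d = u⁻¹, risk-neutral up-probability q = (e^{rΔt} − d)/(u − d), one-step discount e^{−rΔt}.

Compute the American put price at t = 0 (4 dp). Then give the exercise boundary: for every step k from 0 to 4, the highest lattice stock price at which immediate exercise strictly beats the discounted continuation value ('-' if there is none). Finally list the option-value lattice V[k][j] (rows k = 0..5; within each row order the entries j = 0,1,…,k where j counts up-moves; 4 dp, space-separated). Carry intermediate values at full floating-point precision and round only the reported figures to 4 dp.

Δt=0.23920, u=1.20307, d=0.83121, q=0.49018, disc=e^(-rΔt)=0.98669
k=5 terminal: V=max(K-S,0) → 60.1199 44.3412 21.5037 0.0000 0.0000 0.0000
k=4: j=0 S=42.4323 intr=52.9577 cont=51.6885 V=52.9577[EX]; j=1 S=61.4150 intr=33.9750 cont=32.7057 V=33.9750[EX]; j=2 S=88.8900 intr=6.5000 cont=10.8172 V=10.8172[hold]; j=3 S=128.6563 intr=0.0000 cont=0.0000 V=0.0000[hold]; j=4 S=186.2127 intr=0.0000 cont=0.0000 V=0.0000[hold]  S*(4)=61.4150
k=3: j=0 S=51.0488 intr=44.3412 cont=43.0720 V=44.3412[EX]; j=1 S=73.8863 intr=21.5037 cont=22.3225 V=22.3225[hold]; j=2 S=106.9405 intr=0.0000 cont=5.4415 V=5.4415[hold]; j=3 S=154.7819 intr=0.0000 cont=0.0000 V=0.0000[hold]  S*(3)=51.0488
k=2: j=0 S=61.4150 intr=33.9750 cont=33.1017 V=33.9750[EX]; j=1 S=88.8900 intr=6.5000 cont=13.8609 V=13.8609[hold]; j=2 S=128.6563 intr=0.0000 cont=2.7373 V=2.7373[hold]  S*(2)=61.4150
k=1: j=0 S=73.8863 intr=21.5037 cont=23.7946 V=23.7946[hold]; j=1 S=106.9405 intr=0.0000 cont=8.2964 V=8.2964[hold]  S*(1)=-
k=0: j=0 S=88.8900 intr=6.5000 cont=15.9822 V=15.9822[hold]  S*(0)=-

price = 15.9822
boundary = - - 61.4150 51.0488 61.4150
tree:
15.9822
23.7946 8.2964
33.9750 13.8609 2.7373
44.3412 22.3225 5.4415 0.0000
52.9577 33.9750 10.8172 0.0000 0.0000
60.1199 44.3412 21.5037 0.0000 0.0000 0.0000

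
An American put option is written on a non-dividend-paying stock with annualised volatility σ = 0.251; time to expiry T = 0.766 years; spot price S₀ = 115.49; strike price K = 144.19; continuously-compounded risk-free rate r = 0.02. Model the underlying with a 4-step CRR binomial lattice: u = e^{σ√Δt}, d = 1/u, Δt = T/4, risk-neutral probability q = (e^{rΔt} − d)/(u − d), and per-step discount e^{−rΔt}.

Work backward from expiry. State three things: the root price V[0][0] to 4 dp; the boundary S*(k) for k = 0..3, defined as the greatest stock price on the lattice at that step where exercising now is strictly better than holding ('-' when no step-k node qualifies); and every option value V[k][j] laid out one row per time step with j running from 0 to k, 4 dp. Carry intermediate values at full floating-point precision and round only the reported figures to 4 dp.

Δt=0.19150  u=1.11610  d=0.89598  q=0.49000  discount=0.99618
step 4 (expiry): payoffs max(K−S,0) = 69.7624 51.4773 28.7000 0.3268 0.0000
step 3: (k=3,j=0): S=83.0685, (K−S)⁺=61.1215, hold=60.5703 ⇒ V=61.1215 exercise | (k=3,j=1): S=103.4765, (K−S)⁺=40.7135, hold=40.1623 ⇒ V=40.7135 exercise | (k=3,j=2): S=128.8983, (K−S)⁺=15.2917, hold=14.7406 ⇒ V=15.2917 exercise | (k=3,j=3): S=160.5655, (K−S)⁺=0.0000, hold=0.1660 ⇒ V=0.1660 continue  boundary S*=128.8983
step 2: (k=2,j=0): S=92.7127, (K−S)⁺=51.4773, hold=50.9261 ⇒ V=51.4773 exercise | (k=2,j=1): S=115.4900, (K−S)⁺=28.7000, hold=28.1488 ⇒ V=28.7000 exercise | (k=2,j=2): S=143.8632, (K−S)⁺=0.3268, hold=7.8500 ⇒ V=7.8500 continue  boundary S*=115.4900
step 1: (k=1,j=0): S=103.4765, (K−S)⁺=40.7135, hold=40.1623 ⇒ V=40.7135 exercise | (k=1,j=1): S=128.8983, (K−S)⁺=15.2917, hold=18.4128 ⇒ V=18.4128 continue  boundary S*=103.4765
step 0: (k=0,j=0): S=115.4900, (K−S)⁺=28.7000, hold=29.6723 ⇒ V=29.6723 continue  boundary S*=-

price = 29.6723
boundary = - 103.4765 115.4900 128.8983
tree:
29.6723
40.7135 18.4128
51.4773 28.7000 7.8500
61.1215 40.7135 15.2917 0.1660
69.7624 51.4773 28.7000 0.3268 0.0000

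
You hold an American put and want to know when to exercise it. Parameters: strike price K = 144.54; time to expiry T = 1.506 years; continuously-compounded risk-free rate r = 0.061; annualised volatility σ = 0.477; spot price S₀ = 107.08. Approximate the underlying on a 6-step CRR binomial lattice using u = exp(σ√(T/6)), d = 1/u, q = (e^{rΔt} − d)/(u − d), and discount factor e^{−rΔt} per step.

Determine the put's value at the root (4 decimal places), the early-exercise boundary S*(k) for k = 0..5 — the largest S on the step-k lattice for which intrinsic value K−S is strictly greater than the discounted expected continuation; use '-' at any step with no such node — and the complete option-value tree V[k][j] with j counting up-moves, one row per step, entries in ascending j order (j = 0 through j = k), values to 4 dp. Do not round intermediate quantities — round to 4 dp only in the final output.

price = 45.3992
boundary = - - 66.3951 84.3184 66.3951 84.3184
tree:
45.3992
60.7073 29.7926
78.1449 43.2232 15.7724
92.2583 60.2216 25.6585 5.2511
103.3716 78.1449 40.3385 10.1086 0.0000
112.1227 92.2583 60.2216 19.4594 0.0000 0.0000
119.0135 103.3716 78.1449 37.4600 0.0000 0.0000 0.0000

params: Δt=0.25100 u=1.26995 d=0.78743 q=0.47251 e^(-rΔt)=0.98481
t_6 payoffs: 119.0135 103.3716 78.1449 37.4600 0.0000 0.0000 0.0000
t_5: node(5,0) S=32.4173 payoff=112.1227 vs cont=109.9265 → 112.1227 [stop]  node(5,1) S=52.2817 payoff=92.2583 vs cont=90.0621 → 92.2583 [stop]  node(5,2) S=84.3184 payoff=60.2216 vs cont=58.0254 → 60.2216 [stop]  node(5,3) S=135.9861 payoff=8.5539 vs cont=19.4594 → 19.4594 [wait]  node(5,4) S=219.3143 payoff=0.0000 vs cont=0.0000 → 0.0000 [wait]  node(5,5) S=353.7034 payoff=0.0000 vs cont=0.0000 → 0.0000 [wait]  ⇒ S*(5)=84.3184
t_4: node(4,0) S=41.1684 payoff=103.3716 vs cont=101.1754 → 103.3716 [stop]  node(4,1) S=66.3951 payoff=78.1449 vs cont=75.9487 → 78.1449 [stop]  node(4,2) S=107.0800 payoff=37.4600 vs cont=40.3385 → 40.3385 [wait]  node(4,3) S=172.6954 payoff=0.0000 vs cont=10.1086 → 10.1086 [wait]  node(4,4) S=278.5179 payoff=0.0000 vs cont=0.0000 → 0.0000 [wait]  ⇒ S*(4)=66.3951
t_3: node(3,0) S=52.2817 payoff=92.2583 vs cont=90.0621 → 92.2583 [stop]  node(3,1) S=84.3184 payoff=60.2216 vs cont=59.3649 → 60.2216 [stop]  node(3,2) S=135.9861 payoff=8.5539 vs cont=25.6585 → 25.6585 [wait]  node(3,3) S=219.3143 payoff=0.0000 vs cont=5.2511 → 5.2511 [wait]  ⇒ S*(3)=84.3184
t_2: node(2,0) S=66.3951 payoff=78.1449 vs cont=75.9487 → 78.1449 [stop]  node(2,1) S=107.0800 payoff=37.4600 vs cont=43.2232 → 43.2232 [wait]  node(2,2) S=172.6954 payoff=0.0000 vs cont=15.7724 → 15.7724 [wait]  ⇒ S*(2)=66.3951
t_1: node(1,0) S=84.3184 payoff=60.2216 vs cont=60.7073 → 60.7073 [wait]  node(1,1) S=135.9861 payoff=8.5539 vs cont=29.7926 → 29.7926 [wait]  ⇒ S*(1)=-
t_0: node(0,0) S=107.0800 payoff=37.4600 vs cont=45.3992 → 45.3992 [wait]  ⇒ S*(0)=-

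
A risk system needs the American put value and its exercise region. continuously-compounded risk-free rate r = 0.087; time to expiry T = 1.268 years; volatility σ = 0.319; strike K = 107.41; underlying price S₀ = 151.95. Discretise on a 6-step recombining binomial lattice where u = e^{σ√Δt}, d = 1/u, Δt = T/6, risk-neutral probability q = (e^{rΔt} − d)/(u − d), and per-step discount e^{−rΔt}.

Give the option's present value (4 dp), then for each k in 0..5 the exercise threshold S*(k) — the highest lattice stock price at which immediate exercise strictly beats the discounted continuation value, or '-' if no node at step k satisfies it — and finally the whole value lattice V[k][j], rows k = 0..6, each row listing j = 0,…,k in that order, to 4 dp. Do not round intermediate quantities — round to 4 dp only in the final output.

price = 2.0977
boundary = - - - - 84.5177 72.9894
tree:
2.0977
3.9591 0.4973
7.3265 1.0696 0.0000
13.2008 2.3006 0.0000 0.0000
22.8923 4.9483 0.0000 0.0000 0.0000
34.4206 10.6432 0.0000 0.0000 0.0000 0.0000
44.3765 22.8923 0.0000 0.0000 0.0000 0.0000 0.0000

Δt=0.21133  u=1.15795  d=0.86360  q=0.52645  discount=0.98178
step 6 (expiry): payoffs max(K−S,0) = 44.3765 22.8923 0.0000 0.0000 0.0000 0.0000 0.0000
step 5: (k=5,j=0): S=72.9894, (K−S)⁺=34.4206, hold=32.4638 ⇒ V=34.4206 exercise | (k=5,j=1): S=97.8670, (K−S)⁺=9.5430, hold=10.6432 ⇒ V=10.6432 continue | (k=5,j=2): S=131.2238, (K−S)⁺=0.0000, hold=0.0000 ⇒ V=0.0000 continue | (k=5,j=3): S=175.9499, (K−S)⁺=0.0000, hold=0.0000 ⇒ V=0.0000 continue | (k=5,j=4): S=235.9203, (K−S)⁺=0.0000, hold=0.0000 ⇒ V=0.0000 continue | (k=5,j=5): S=316.3310, (K−S)⁺=0.0000, hold=0.0000 ⇒ V=0.0000 continue  boundary S*=72.9894
step 4: (k=4,j=0): S=84.5177, (K−S)⁺=22.8923, hold=21.5041 ⇒ V=22.8923 exercise | (k=4,j=1): S=113.3246, (K−S)⁺=0.0000, hold=4.9483 ⇒ V=4.9483 continue | (k=4,j=2): S=151.9500, (K−S)⁺=0.0000, hold=0.0000 ⇒ V=0.0000 continue | (k=4,j=3): S=203.7404, (K−S)⁺=0.0000, hold=0.0000 ⇒ V=0.0000 continue | (k=4,j=4): S=273.1829, (K−S)⁺=0.0000, hold=0.0000 ⇒ V=0.0000 continue  boundary S*=84.5177
step 3: (k=3,j=0): S=97.8670, (K−S)⁺=9.5430, hold=13.2008 ⇒ V=13.2008 continue | (k=3,j=1): S=131.2238, (K−S)⁺=0.0000, hold=2.3006 ⇒ V=2.3006 continue | (k=3,j=2): S=175.9499, (K−S)⁺=0.0000, hold=0.0000 ⇒ V=0.0000 continue | (k=3,j=3): S=235.9203, (K−S)⁺=0.0000, hold=0.0000 ⇒ V=0.0000 continue  boundary S*=-
step 2: (k=2,j=0): S=113.3246, (K−S)⁺=0.0000, hold=7.3265 ⇒ V=7.3265 continue | (k=2,j=1): S=151.9500, (K−S)⁺=0.0000, hold=1.0696 ⇒ V=1.0696 continue | (k=2,j=2): S=203.7404, (K−S)⁺=0.0000, hold=0.0000 ⇒ V=0.0000 continue  boundary S*=-
step 1: (k=1,j=0): S=131.2238, (K−S)⁺=0.0000, hold=3.9591 ⇒ V=3.9591 continue | (k=1,j=1): S=175.9499, (K−S)⁺=0.0000, hold=0.4973 ⇒ V=0.4973 continue  boundary S*=-
step 0: (k=0,j=0): S=151.9500, (K−S)⁺=0.0000, hold=2.0977 ⇒ V=2.0977 continue  boundary S*=-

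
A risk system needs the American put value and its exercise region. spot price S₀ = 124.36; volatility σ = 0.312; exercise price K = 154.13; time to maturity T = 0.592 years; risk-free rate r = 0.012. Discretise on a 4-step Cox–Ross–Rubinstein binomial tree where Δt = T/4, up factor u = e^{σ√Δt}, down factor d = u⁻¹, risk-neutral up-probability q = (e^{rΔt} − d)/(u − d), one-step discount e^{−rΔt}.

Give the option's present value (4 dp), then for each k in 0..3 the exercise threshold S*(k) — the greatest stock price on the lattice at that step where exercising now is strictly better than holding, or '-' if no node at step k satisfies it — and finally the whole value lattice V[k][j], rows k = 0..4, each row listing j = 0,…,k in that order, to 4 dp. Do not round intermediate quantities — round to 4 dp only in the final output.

price = 32.2320
boundary = - 110.2942 97.8194 110.2942
tree:
32.2320
43.8358 19.6504
56.3106 30.2682 8.1012
67.3745 43.8358 15.5297 0.0000
77.1870 56.3106 29.7700 0.0000 0.0000

Δt=0.14800, u=1.12753, d=0.88689, q=0.47742, disc=e^(-rΔt)=0.99823
k=4 terminal: V=max(K-S,0) → 77.1870 56.3106 29.7700 0.0000 0.0000
k=3: j=0 S=86.7555 intr=67.3745 cont=67.1010 V=67.3745[EX]; j=1 S=110.2942 intr=43.8358 cont=43.5623 V=43.8358[EX]; j=2 S=140.2195 intr=13.9105 cont=15.5297 V=15.5297[hold]; j=3 S=178.2642 intr=0.0000 cont=0.0000 V=0.0000[hold]  S*(3)=110.2942
k=2: j=0 S=97.8194 intr=56.3106 cont=56.0371 V=56.3106[EX]; j=1 S=124.3600 intr=29.7700 cont=30.2682 V=30.2682[hold]; j=2 S=158.1016 intr=0.0000 cont=8.1012 V=8.1012[hold]  S*(2)=97.8194
k=1: j=0 S=110.2942 intr=43.8358 cont=43.7997 V=43.8358[EX]; j=1 S=140.2195 intr=13.9105 cont=19.6504 V=19.6504[hold]  S*(1)=110.2942
k=0: j=0 S=124.3600 intr=29.7700 cont=32.2320 V=32.2320[hold]  S*(0)=-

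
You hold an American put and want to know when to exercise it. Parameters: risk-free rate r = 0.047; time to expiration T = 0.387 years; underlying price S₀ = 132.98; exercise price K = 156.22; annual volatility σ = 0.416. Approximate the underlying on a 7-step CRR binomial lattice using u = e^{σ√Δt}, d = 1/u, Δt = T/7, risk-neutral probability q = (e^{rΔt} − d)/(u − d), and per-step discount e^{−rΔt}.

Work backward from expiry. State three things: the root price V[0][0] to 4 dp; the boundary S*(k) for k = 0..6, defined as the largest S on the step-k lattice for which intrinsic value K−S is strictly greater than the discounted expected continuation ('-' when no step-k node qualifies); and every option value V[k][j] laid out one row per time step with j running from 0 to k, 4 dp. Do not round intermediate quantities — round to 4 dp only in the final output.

price = 28.0680
boundary = - - 109.3519 99.1623 109.3519 120.5886 132.9800
tree:
28.0680
36.9011 18.9812
46.8681 26.6757 11.0365
57.0577 36.1345 16.9271 4.9358
66.2979 46.8681 25.1035 8.4677 1.2689
74.6770 57.0577 35.6314 14.2287 2.4889 0.0000
82.2754 66.2979 46.8681 23.2400 4.8818 0.0000 0.0000
89.1657 74.6770 57.0577 35.6314 9.5753 0.0000 0.0000 0.0000

Δt=0.05529, u=1.10276, d=0.90682, q=0.48884, disc=e^(-rΔt)=0.99740
k=7 terminal: V=max(K-S,0) → 89.1657 74.6770 57.0577 35.6314 9.5753 0.0000 0.0000 0.0000
k=6: j=0 S=73.9446 intr=82.2754 cont=81.8700 V=82.2754[EX]; j=1 S=89.9221 intr=66.2979 cont=65.8925 V=66.2979[EX]; j=2 S=109.3519 intr=46.8681 cont=46.4627 V=46.8681[EX]; j=3 S=132.9800 intr=23.2400 cont=22.8346 V=23.2400[EX]; j=4 S=161.7135 intr=0.0000 cont=4.8818 V=4.8818[hold]; j=5 S=196.6555 intr=0.0000 cont=0.0000 V=0.0000[hold]; j=6 S=239.1476 intr=0.0000 cont=0.0000 V=0.0000[hold]  S*(6)=132.9800
k=5: j=0 S=81.5430 intr=74.6770 cont=74.2716 V=74.6770[EX]; j=1 S=99.1623 intr=57.0577 cont=56.6523 V=57.0577[EX]; j=2 S=120.5886 intr=35.6314 cont=35.2260 V=35.6314[EX]; j=3 S=146.6447 intr=9.5753 cont=14.2287 V=14.2287[hold]; j=4 S=178.3307 intr=0.0000 cont=2.4889 V=2.4889[hold]; j=5 S=216.8633 intr=0.0000 cont=0.0000 V=0.0000[hold]  S*(5)=120.5886
k=4: j=0 S=89.9221 intr=66.2979 cont=65.8925 V=66.2979[EX]; j=1 S=109.3519 intr=46.8681 cont=46.4627 V=46.8681[EX]; j=2 S=132.9800 intr=23.2400 cont=25.1035 V=25.1035[hold]; j=3 S=161.7135 intr=0.0000 cont=8.4677 V=8.4677[hold]; j=4 S=196.6555 intr=0.0000 cont=1.2689 V=1.2689[hold]  S*(4)=109.3519
k=3: j=0 S=99.1623 intr=57.0577 cont=56.6523 V=57.0577[EX]; j=1 S=120.5886 intr=35.6314 cont=36.1345 V=36.1345[hold]; j=2 S=146.6447 intr=9.5753 cont=16.9271 V=16.9271[hold]; j=3 S=178.3307 intr=0.0000 cont=4.9358 V=4.9358[hold]  S*(3)=99.1623
k=2: j=0 S=109.3519 intr=46.8681 cont=46.7080 V=46.8681[EX]; j=1 S=132.9800 intr=23.2400 cont=26.6757 V=26.6757[hold]; j=2 S=161.7135 intr=0.0000 cont=11.0365 V=11.0365[hold]  S*(2)=109.3519
k=1: j=0 S=120.5886 intr=35.6314 cont=36.9011 V=36.9011[hold]; j=1 S=146.6447 intr=9.5753 cont=18.9812 V=18.9812[hold]  S*(1)=-
k=0: j=0 S=132.9800 intr=23.2400 cont=28.0680 V=28.0680[hold]  S*(0)=-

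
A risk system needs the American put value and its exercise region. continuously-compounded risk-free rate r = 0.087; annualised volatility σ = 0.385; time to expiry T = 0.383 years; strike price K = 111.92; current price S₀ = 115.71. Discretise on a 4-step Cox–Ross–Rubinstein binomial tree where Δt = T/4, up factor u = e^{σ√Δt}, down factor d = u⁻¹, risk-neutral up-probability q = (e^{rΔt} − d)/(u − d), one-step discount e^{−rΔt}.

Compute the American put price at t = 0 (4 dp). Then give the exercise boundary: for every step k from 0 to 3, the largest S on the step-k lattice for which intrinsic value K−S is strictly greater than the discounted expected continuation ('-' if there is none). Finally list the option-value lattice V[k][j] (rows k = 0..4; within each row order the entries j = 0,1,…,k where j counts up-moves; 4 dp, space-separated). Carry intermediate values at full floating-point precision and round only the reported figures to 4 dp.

Δt=0.09575, u=1.12652, d=0.88769, q=0.50528, disc=e^(-rΔt)=0.99170
k=4 terminal: V=max(K-S,0) → 40.0717 20.7412 0.0000 0.0000 0.0000
k=3: j=0 S=80.9385 intr=30.9815 cont=30.0530 V=30.9815[EX]; j=1 S=102.7146 intr=9.2054 cont=10.1760 V=10.1760[hold]; j=2 S=130.3495 intr=0.0000 cont=0.0000 V=0.0000[hold]; j=3 S=165.4195 intr=0.0000 cont=0.0000 V=0.0000[hold]  S*(3)=80.9385
k=2: j=0 S=91.1788 intr=20.7412 cont=20.2992 V=20.7412[EX]; j=1 S=115.7100 intr=0.0000 cont=4.9926 V=4.9926[hold]; j=2 S=146.8412 intr=0.0000 cont=0.0000 V=0.0000[hold]  S*(2)=91.1788
k=1: j=0 S=102.7146 intr=9.2054 cont=12.6777 V=12.6777[hold]; j=1 S=130.3495 intr=0.0000 cont=2.4494 V=2.4494[hold]  S*(1)=-
k=0: j=0 S=115.7100 intr=0.0000 cont=7.4473 V=7.4473[hold]  S*(0)=-

price = 7.4473
boundary = - - 91.1788 80.9385
tree:
7.4473
12.6777 2.4494
20.7412 4.9926 0.0000
30.9815 10.1760 0.0000 0.0000
40.0717 20.7412 0.0000 0.0000 0.0000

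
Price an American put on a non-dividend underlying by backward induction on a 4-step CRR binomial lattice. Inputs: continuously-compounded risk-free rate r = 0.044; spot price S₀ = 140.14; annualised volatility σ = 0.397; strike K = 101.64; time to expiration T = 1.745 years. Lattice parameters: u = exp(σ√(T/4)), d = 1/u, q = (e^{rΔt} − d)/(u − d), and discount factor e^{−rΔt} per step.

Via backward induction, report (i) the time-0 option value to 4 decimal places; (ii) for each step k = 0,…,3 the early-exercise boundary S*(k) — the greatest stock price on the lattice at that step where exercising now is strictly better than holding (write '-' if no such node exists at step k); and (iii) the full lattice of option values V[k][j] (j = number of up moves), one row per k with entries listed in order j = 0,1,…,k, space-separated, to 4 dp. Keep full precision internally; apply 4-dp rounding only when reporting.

price = 8.8919
boundary = - - - 63.8155
tree:
8.8919
14.8216 2.6070
24.0979 5.0271 0.0000
37.8245 9.6937 0.0000 0.0000
52.5439 18.6922 0.0000 0.0000 0.0000

params: Δt=0.43625 u=1.29981 d=0.76935 q=0.47135 e^(-rΔt)=0.98099
t_4 payoffs: 52.5439 18.6922 0.0000 0.0000 0.0000
t_3: node(3,0) S=63.8155 payoff=37.8245 vs cont=35.8922 → 37.8245 [stop]  node(3,1) S=107.8160 payoff=0.0000 vs cont=9.6937 → 9.6937 [wait]  node(3,2) S=182.1549 payoff=0.0000 vs cont=0.0000 → 0.0000 [wait]  node(3,3) S=307.7501 payoff=0.0000 vs cont=0.0000 → 0.0000 [wait]  ⇒ S*(3)=63.8155
t_2: node(2,0) S=82.9478 payoff=18.6922 vs cont=24.0979 → 24.0979 [wait]  node(2,1) S=140.1400 payoff=0.0000 vs cont=5.0271 → 5.0271 [wait]  node(2,2) S=236.7661 payoff=0.0000 vs cont=0.0000 → 0.0000 [wait]  ⇒ S*(2)=-
t_1: node(1,0) S=107.8160 payoff=0.0000 vs cont=14.8216 → 14.8216 [wait]  node(1,1) S=182.1549 payoff=0.0000 vs cont=2.6070 → 2.6070 [wait]  ⇒ S*(1)=-
t_0: node(0,0) S=140.1400 payoff=0.0000 vs cont=8.8919 → 8.8919 [wait]  ⇒ S*(0)=-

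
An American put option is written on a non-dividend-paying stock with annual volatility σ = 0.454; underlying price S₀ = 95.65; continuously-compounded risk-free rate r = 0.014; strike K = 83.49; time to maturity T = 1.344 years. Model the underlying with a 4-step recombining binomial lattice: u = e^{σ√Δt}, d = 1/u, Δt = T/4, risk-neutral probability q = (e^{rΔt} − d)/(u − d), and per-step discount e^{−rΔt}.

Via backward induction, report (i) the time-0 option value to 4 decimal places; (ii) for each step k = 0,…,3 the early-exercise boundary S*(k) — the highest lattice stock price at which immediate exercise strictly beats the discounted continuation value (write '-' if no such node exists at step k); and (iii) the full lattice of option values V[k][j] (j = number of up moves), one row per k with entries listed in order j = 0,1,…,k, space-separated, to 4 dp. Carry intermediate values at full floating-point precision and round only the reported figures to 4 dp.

price = 12.8821
boundary = - - - 43.4324
tree:
12.8821
19.6007 4.5866
28.7868 8.2798 0.0000
40.0576 14.9470 0.0000 0.0000
50.1072 26.9828 0.0000 0.0000 0.0000

params: Δt=0.33600 u=1.30104 d=0.76862 q=0.44344 e^(-rΔt)=0.99531
t_4 payoffs: 50.1072 26.9828 0.0000 0.0000 0.0000
t_3: node(3,0) S=43.4324 payoff=40.0576 vs cont=39.6658 → 40.0576 [stop]  node(3,1) S=73.5181 payoff=9.9719 vs cont=14.9470 → 14.9470 [wait]  node(3,2) S=124.4444 payoff=0.0000 vs cont=0.0000 → 0.0000 [wait]  node(3,3) S=210.6475 payoff=0.0000 vs cont=0.0000 → 0.0000 [wait]  ⇒ S*(3)=43.4324
t_2: node(2,0) S=56.5072 payoff=26.9828 vs cont=28.7868 → 28.7868 [wait]  node(2,1) S=95.6500 payoff=0.0000 vs cont=8.2798 → 8.2798 [wait]  node(2,2) S=161.9071 payoff=0.0000 vs cont=0.0000 → 0.0000 [wait]  ⇒ S*(2)=-
t_1: node(1,0) S=73.5181 payoff=9.9719 vs cont=19.6007 → 19.6007 [wait]  node(1,1) S=124.4444 payoff=0.0000 vs cont=4.5866 → 4.5866 [wait]  ⇒ S*(1)=-
t_0: node(0,0) S=95.6500 payoff=0.0000 vs cont=12.8821 → 12.8821 [wait]  ⇒ S*(0)=-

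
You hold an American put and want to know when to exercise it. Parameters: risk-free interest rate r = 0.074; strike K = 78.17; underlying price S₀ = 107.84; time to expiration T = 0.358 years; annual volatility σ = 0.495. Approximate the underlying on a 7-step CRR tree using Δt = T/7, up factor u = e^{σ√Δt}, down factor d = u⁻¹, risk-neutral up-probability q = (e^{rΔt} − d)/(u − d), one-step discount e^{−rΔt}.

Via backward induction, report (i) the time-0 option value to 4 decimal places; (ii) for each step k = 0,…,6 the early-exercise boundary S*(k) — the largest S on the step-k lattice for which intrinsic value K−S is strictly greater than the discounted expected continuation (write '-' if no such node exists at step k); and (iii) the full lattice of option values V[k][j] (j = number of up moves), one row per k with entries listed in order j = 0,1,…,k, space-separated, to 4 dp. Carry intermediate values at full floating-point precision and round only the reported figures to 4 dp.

price = 1.4702
boundary = - - - - - 61.6167 68.9151
tree:
1.4702
2.4978 0.4076
4.1744 0.7648 0.0374
6.8293 1.4319 0.0734 0.0000
10.8548 2.6747 0.1441 0.0000 0.0000
16.5533 4.9827 0.2830 0.0000 0.0000 0.0000
23.0788 9.2549 0.5559 0.0000 0.0000 0.0000 0.0000
28.9133 16.5533 1.0919 0.0000 0.0000 0.0000 0.0000 0.0000

Δt=0.05114, u=1.11845, d=0.89410, q=0.48894, disc=e^(-rΔt)=0.99622
k=7 terminal: V=max(K-S,0) → 28.9133 16.5533 1.0919 0.0000 0.0000 0.0000 0.0000 0.0000
k=6: j=0 S=55.0912 intr=23.0788 cont=22.7835 V=23.0788[EX]; j=1 S=68.9151 intr=9.2549 cont=8.9596 V=9.2549[EX]; j=2 S=86.2079 intr=0.0000 cont=0.5559 V=0.5559[hold]; j=3 S=107.8400 intr=0.0000 cont=0.0000 V=0.0000[hold]; j=4 S=134.9002 intr=0.0000 cont=0.0000 V=0.0000[hold]; j=5 S=168.7505 intr=0.0000 cont=0.0000 V=0.0000[hold]; j=6 S=211.0949 intr=0.0000 cont=0.0000 V=0.0000[hold]  S*(6)=68.9151
k=5: j=0 S=61.6167 intr=16.5533 cont=16.2580 V=16.5533[EX]; j=1 S=77.0781 intr=1.0919 cont=4.9827 V=4.9827[hold]; j=2 S=96.4192 intr=0.0000 cont=0.2830 V=0.2830[hold]; j=3 S=120.6136 intr=0.0000 cont=0.0000 V=0.0000[hold]; j=4 S=150.8790 intr=0.0000 cont=0.0000 V=0.0000[hold]; j=5 S=188.7389 intr=0.0000 cont=0.0000 V=0.0000[hold]  S*(5)=61.6167
k=4: j=0 S=68.9151 intr=9.2549 cont=10.8548 V=10.8548[hold]; j=1 S=86.2079 intr=0.0000 cont=2.6747 V=2.6747[hold]; j=2 S=107.8400 intr=0.0000 cont=0.1441 V=0.1441[hold]; j=3 S=134.9002 intr=0.0000 cont=0.0000 V=0.0000[hold]; j=4 S=168.7505 intr=0.0000 cont=0.0000 V=0.0000[hold]  S*(4)=-
k=3: j=0 S=77.0781 intr=1.0919 cont=6.8293 V=6.8293[hold]; j=1 S=96.4192 intr=0.0000 cont=1.4319 V=1.4319[hold]; j=2 S=120.6136 intr=0.0000 cont=0.0734 V=0.0734[hold]; j=3 S=150.8790 intr=0.0000 cont=0.0000 V=0.0000[hold]  S*(3)=-
k=2: j=0 S=86.2079 intr=0.0000 cont=4.1744 V=4.1744[hold]; j=1 S=107.8400 intr=0.0000 cont=0.7648 V=0.7648[hold]; j=2 S=134.9002 intr=0.0000 cont=0.0374 V=0.0374[hold]  S*(2)=-
k=1: j=0 S=96.4192 intr=0.0000 cont=2.4978 V=2.4978[hold]; j=1 S=120.6136 intr=0.0000 cont=0.4076 V=0.4076[hold]  S*(1)=-
k=0: j=0 S=107.8400 intr=0.0000 cont=1.4702 V=1.4702[hold]  S*(0)=-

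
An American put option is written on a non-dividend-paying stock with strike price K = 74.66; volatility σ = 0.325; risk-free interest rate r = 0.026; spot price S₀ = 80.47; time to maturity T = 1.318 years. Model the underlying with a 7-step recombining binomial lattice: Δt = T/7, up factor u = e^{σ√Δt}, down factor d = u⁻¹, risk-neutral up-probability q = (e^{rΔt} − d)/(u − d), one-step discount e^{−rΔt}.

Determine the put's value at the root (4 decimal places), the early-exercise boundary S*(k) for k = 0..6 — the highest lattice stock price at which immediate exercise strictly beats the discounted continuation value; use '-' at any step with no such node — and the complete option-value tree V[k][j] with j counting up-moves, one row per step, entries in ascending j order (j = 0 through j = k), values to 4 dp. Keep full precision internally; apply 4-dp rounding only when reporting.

price = 8.0188
boundary = - - - - 45.7774 52.7104 60.6935
tree:
8.0188
11.6378 4.2133
16.3850 6.6574 1.6311
22.2395 10.2636 2.8518 0.3367
28.8826 15.3308 4.9256 0.6534 0.0000
34.9038 21.9496 8.3777 1.2679 0.0000 0.0000
40.1330 28.8826 13.9665 2.4603 0.0000 0.0000 0.0000
44.6744 34.9038 21.9496 4.7743 0.0000 0.0000 0.0000 0.0000

Δt=0.18829, u=1.15145, d=0.86847, q=0.48214, disc=e^(-rΔt)=0.99512
k=7 terminal: V=max(K-S,0) → 44.6744 34.9038 21.9496 4.7743 0.0000 0.0000 0.0000 0.0000
k=6: j=0 S=34.5270 intr=40.1330 cont=39.7684 V=40.1330[EX]; j=1 S=45.7774 intr=28.8826 cont=28.5180 V=28.8826[EX]; j=2 S=60.6935 intr=13.9665 cont=13.6019 V=13.9665[EX]; j=3 S=80.4700 intr=0.0000 cont=2.4603 V=2.4603[hold]; j=4 S=106.6905 intr=0.0000 cont=0.0000 V=0.0000[hold]; j=5 S=141.4546 intr=0.0000 cont=0.0000 V=0.0000[hold]; j=6 S=187.5464 intr=0.0000 cont=0.0000 V=0.0000[hold]  S*(6)=60.6935
k=5: j=0 S=39.7562 intr=34.9038 cont=34.5392 V=34.9038[EX]; j=1 S=52.7104 intr=21.9496 cont=21.5850 V=21.9496[EX]; j=2 S=69.8857 intr=4.7743 cont=8.3777 V=8.3777[hold]; j=3 S=92.6573 intr=0.0000 cont=1.2679 V=1.2679[hold]; j=4 S=122.8489 intr=0.0000 cont=0.0000 V=0.0000[hold]; j=5 S=162.8782 intr=0.0000 cont=0.0000 V=0.0000[hold]  S*(5)=52.7104
k=4: j=0 S=45.7774 intr=28.8826 cont=28.5180 V=28.8826[EX]; j=1 S=60.6935 intr=13.9665 cont=15.3308 V=15.3308[hold]; j=2 S=80.4700 intr=0.0000 cont=4.9256 V=4.9256[hold]; j=3 S=106.6905 intr=0.0000 cont=0.6534 V=0.6534[hold]; j=4 S=141.4546 intr=0.0000 cont=0.0000 V=0.0000[hold]  S*(4)=45.7774
k=3: j=0 S=52.7104 intr=21.9496 cont=22.2395 V=22.2395[hold]; j=1 S=69.8857 intr=4.7743 cont=10.2636 V=10.2636[hold]; j=2 S=92.6573 intr=0.0000 cont=2.8518 V=2.8518[hold]; j=3 S=122.8489 intr=0.0000 cont=0.3367 V=0.3367[hold]  S*(3)=-
k=2: j=0 S=60.6935 intr=13.9665 cont=16.3850 V=16.3850[hold]; j=1 S=80.4700 intr=0.0000 cont=6.6574 V=6.6574[hold]; j=2 S=106.6905 intr=0.0000 cont=1.6311 V=1.6311[hold]  S*(2)=-
k=1: j=0 S=69.8857 intr=4.7743 cont=11.6378 V=11.6378[hold]; j=1 S=92.6573 intr=0.0000 cont=4.2133 V=4.2133[hold]  S*(1)=-
k=0: j=0 S=80.4700 intr=0.0000 cont=8.0188 V=8.0188[hold]  S*(0)=-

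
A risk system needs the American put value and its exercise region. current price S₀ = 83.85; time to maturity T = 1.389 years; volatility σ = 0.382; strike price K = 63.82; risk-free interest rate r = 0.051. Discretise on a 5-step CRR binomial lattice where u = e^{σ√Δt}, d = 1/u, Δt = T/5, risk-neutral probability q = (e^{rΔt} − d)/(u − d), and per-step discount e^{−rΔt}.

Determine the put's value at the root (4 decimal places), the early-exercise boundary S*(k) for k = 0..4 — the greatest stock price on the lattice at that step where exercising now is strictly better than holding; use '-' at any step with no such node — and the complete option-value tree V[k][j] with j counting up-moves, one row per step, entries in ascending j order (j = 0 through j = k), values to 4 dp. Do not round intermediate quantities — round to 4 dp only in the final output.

params: Δt=0.27780 u=1.22304 d=0.81763 q=0.48503 e^(-rΔt)=0.98593
t_5 payoffs: 33.1792 17.9867 0.0000 0.0000 0.0000 0.0000
t_4: node(4,0) S=37.4749 payoff=26.3451 vs cont=25.4473 → 26.3451 [stop]  node(4,1) S=56.0559 payoff=7.7641 vs cont=9.1323 → 9.1323 [wait]  node(4,2) S=83.8500 payoff=0.0000 vs cont=0.0000 → 0.0000 [wait]  node(4,3) S=125.4251 payoff=0.0000 vs cont=0.0000 → 0.0000 [wait]  node(4,4) S=187.6143 payoff=0.0000 vs cont=0.0000 → 0.0000 [wait]  ⇒ S*(4)=37.4749
t_3: node(3,0) S=45.8333 payoff=17.9867 vs cont=17.7432 → 17.9867 [stop]  node(3,1) S=68.5587 payoff=0.0000 vs cont=4.6367 → 4.6367 [wait]  node(3,2) S=102.5519 payoff=0.0000 vs cont=0.0000 → 0.0000 [wait]  node(3,3) S=153.4000 payoff=0.0000 vs cont=0.0000 → 0.0000 [wait]  ⇒ S*(3)=45.8333
t_2: node(2,0) S=56.0559 payoff=7.7641 vs cont=11.3496 → 11.3496 [wait]  node(2,1) S=83.8500 payoff=0.0000 vs cont=2.3542 → 2.3542 [wait]  node(2,2) S=125.4251 payoff=0.0000 vs cont=0.0000 → 0.0000 [wait]  ⇒ S*(2)=-
t_1: node(1,0) S=68.5587 payoff=0.0000 vs cont=6.8883 → 6.8883 [wait]  node(1,1) S=102.5519 payoff=0.0000 vs cont=1.1953 → 1.1953 [wait]  ⇒ S*(1)=-
t_0: node(0,0) S=83.8500 payoff=0.0000 vs cont=4.0689 → 4.0689 [wait]  ⇒ S*(0)=-

price = 4.0689
boundary = - - - 45.8333 37.4749
tree:
4.0689
6.8883 1.1953
11.3496 2.3542 0.0000
17.9867 4.6367 0.0000 0.0000
26.3451 9.1323 0.0000 0.0000 0.0000
33.1792 17.9867 0.0000 0.0000 0.0000 0.0000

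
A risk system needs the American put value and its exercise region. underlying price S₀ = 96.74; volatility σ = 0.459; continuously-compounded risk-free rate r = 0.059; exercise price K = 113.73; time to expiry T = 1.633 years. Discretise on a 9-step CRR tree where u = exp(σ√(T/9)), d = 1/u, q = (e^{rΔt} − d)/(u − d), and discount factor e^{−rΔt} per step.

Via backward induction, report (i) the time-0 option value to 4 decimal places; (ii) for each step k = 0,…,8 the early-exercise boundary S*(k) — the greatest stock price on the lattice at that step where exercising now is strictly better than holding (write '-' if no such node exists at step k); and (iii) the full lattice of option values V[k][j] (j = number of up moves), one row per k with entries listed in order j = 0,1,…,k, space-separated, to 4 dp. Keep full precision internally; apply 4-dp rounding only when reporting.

price = 28.3154
boundary = - - 65.4308 53.8109 65.4308 53.8109 65.4308 79.5599 65.4308
tree:
28.3154
37.5565 18.8856
48.2992 26.6987 10.7993
59.9191 36.5704 16.5457 4.7826
69.4754 48.2992 24.6163 8.1263 1.2478
77.3346 59.9191 35.2988 13.5332 2.4191 0.0000
83.7981 69.4754 48.2992 21.9310 4.6897 0.0000 0.0000
89.1137 77.3346 59.9191 34.1701 9.0918 0.0000 0.0000 0.0000
93.4853 83.7981 69.4754 48.2992 17.6257 0.0000 0.0000 0.0000 0.0000
97.0806 89.1137 77.3346 59.9191 34.1701 0.0000 0.0000 0.0000 0.0000 0.0000

params: Δt=0.18144 u=1.21594 d=0.82241 q=0.47863 e^(-rΔt)=0.98935
t_9 payoffs: 97.0806 89.1137 77.3346 59.9191 34.1701 0.0000 0.0000 0.0000 0.0000 0.0000
t_8: node(8,0) S=20.2447 payoff=93.4853 vs cont=92.2743 → 93.4853 [stop]  node(8,1) S=29.9319 payoff=83.7981 vs cont=82.5871 → 83.7981 [stop]  node(8,2) S=44.2546 payoff=69.4754 vs cont=68.2644 → 69.4754 [stop]  node(8,3) S=65.4308 payoff=48.2992 vs cont=47.0882 → 48.2992 [stop]  node(8,4) S=96.7400 payoff=16.9900 vs cont=17.6257 → 17.6257 [wait]  node(8,5) S=143.0309 payoff=0.0000 vs cont=0.0000 → 0.0000 [wait]  node(8,6) S=211.4725 payoff=0.0000 vs cont=0.0000 → 0.0000 [wait]  node(8,7) S=312.6639 payoff=0.0000 vs cont=0.0000 → 0.0000 [wait]  node(8,8) S=462.2764 payoff=0.0000 vs cont=0.0000 → 0.0000 [wait]  ⇒ S*(8)=65.4308
t_7: node(7,0) S=24.6163 payoff=89.1137 vs cont=87.9027 → 89.1137 [stop]  node(7,1) S=36.3954 payoff=77.3346 vs cont=76.1236 → 77.3346 [stop]  node(7,2) S=53.8109 payoff=59.9191 vs cont=58.7081 → 59.9191 [stop]  node(7,3) S=79.5599 payoff=34.1701 vs cont=33.2601 → 34.1701 [stop]  node(7,4) S=117.6300 payoff=0.0000 vs cont=9.0918 → 9.0918 [wait]  node(7,5) S=173.9170 payoff=0.0000 vs cont=0.0000 → 0.0000 [wait]  node(7,6) S=257.1378 payoff=0.0000 vs cont=0.0000 → 0.0000 [wait]  node(7,7) S=380.1804 payoff=0.0000 vs cont=0.0000 → 0.0000 [wait]  ⇒ S*(7)=79.5599
t_6: node(6,0) S=29.9319 payoff=83.7981 vs cont=82.5871 → 83.7981 [stop]  node(6,1) S=44.2546 payoff=69.4754 vs cont=68.2644 → 69.4754 [stop]  node(6,2) S=65.4308 payoff=48.2992 vs cont=47.0882 → 48.2992 [stop]  node(6,3) S=96.7400 payoff=16.9900 vs cont=21.9310 → 21.9310 [wait]  node(6,4) S=143.0309 payoff=0.0000 vs cont=4.6897 → 4.6897 [wait]  node(6,5) S=211.4725 payoff=0.0000 vs cont=0.0000 → 0.0000 [wait]  node(6,6) S=312.6639 payoff=0.0000 vs cont=0.0000 → 0.0000 [wait]  ⇒ S*(6)=65.4308
t_5: node(5,0) S=36.3954 payoff=77.3346 vs cont=76.1236 → 77.3346 [stop]  node(5,1) S=53.8109 payoff=59.9191 vs cont=58.7081 → 59.9191 [stop]  node(5,2) S=79.5599 payoff=34.1701 vs cont=35.2988 → 35.2988 [wait]  node(5,3) S=117.6300 payoff=0.0000 vs cont=13.5332 → 13.5332 [wait]  node(5,4) S=173.9170 payoff=0.0000 vs cont=2.4191 → 2.4191 [wait]  node(5,5) S=257.1378 payoff=0.0000 vs cont=0.0000 → 0.0000 [wait]  ⇒ S*(5)=53.8109
t_4: node(4,0) S=44.2546 payoff=69.4754 vs cont=68.2644 → 69.4754 [stop]  node(4,1) S=65.4308 payoff=48.2992 vs cont=47.6227 → 48.2992 [stop]  node(4,2) S=96.7400 payoff=16.9900 vs cont=24.6163 → 24.6163 [wait]  node(4,3) S=143.0309 payoff=0.0000 vs cont=8.1263 → 8.1263 [wait]  node(4,4) S=211.4725 payoff=0.0000 vs cont=1.2478 → 1.2478 [wait]  ⇒ S*(4)=65.4308
t_3: node(3,0) S=53.8109 payoff=59.9191 vs cont=58.7081 → 59.9191 [stop]  node(3,1) S=79.5599 payoff=34.1701 vs cont=36.5704 → 36.5704 [wait]  node(3,2) S=117.6300 payoff=0.0000 vs cont=16.5457 → 16.5457 [wait]  node(3,3) S=173.9170 payoff=0.0000 vs cont=4.7826 → 4.7826 [wait]  ⇒ S*(3)=53.8109
t_2: node(2,0) S=65.4308 payoff=48.2992 vs cont=48.2248 → 48.2992 [stop]  node(2,1) S=96.7400 payoff=16.9900 vs cont=26.6987 → 26.6987 [wait]  node(2,2) S=143.0309 payoff=0.0000 vs cont=10.7993 → 10.7993 [wait]  ⇒ S*(2)=65.4308
t_1: node(1,0) S=79.5599 payoff=34.1701 vs cont=37.5565 → 37.5565 [wait]  node(1,1) S=117.6300 payoff=0.0000 vs cont=18.8856 → 18.8856 [wait]  ⇒ S*(1)=-
t_0: node(0,0) S=96.7400 payoff=16.9900 vs cont=28.3154 → 28.3154 [wait]  ⇒ S*(0)=-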